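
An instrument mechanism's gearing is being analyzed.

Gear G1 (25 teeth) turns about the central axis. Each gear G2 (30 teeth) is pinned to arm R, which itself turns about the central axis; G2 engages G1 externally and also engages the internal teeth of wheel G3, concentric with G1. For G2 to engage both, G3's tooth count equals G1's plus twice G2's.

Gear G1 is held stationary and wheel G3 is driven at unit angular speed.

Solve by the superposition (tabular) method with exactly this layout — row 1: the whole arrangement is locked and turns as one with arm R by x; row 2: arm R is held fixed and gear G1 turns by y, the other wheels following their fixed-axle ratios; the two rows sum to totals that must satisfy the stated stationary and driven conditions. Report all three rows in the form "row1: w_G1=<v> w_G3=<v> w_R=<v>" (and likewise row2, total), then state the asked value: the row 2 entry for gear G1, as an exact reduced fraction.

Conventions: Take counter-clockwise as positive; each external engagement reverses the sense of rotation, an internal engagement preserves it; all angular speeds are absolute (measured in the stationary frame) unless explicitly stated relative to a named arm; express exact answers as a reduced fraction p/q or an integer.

class = planetary set [G3 = 25+2·30 = 85; Willis about the carrier]
row 1 — lock + rotate with arm: ω_sun = ω_ring = ω_arm = x
row 2 — arm fixed, fixed-axis ratios: sun y, ring −(25/85)·y, arm 0
boundary: total ω_sun = x + y = 0 and total ω_ring = x − (25/85)·y = 1  ⇒  y = -17/22, x = 17/22
row 2 ring = −(25/85)·(-17/22) = 5/22
totals (row 1 + row 2): sun 17/22 + (-17/22) = 0, ring 17/22 + 5/22 = 1, arm 17/22 + 0 = 17/22
asked cell (row2, sun) = -17/22

row1: w_G1=17/22 w_G3=17/22 w_R=17/22
row2: w_G1=-17/22 w_G3=5/22 w_R=0
total: w_G1=0 w_G3=1 w_R=17/22
asked value: -17/22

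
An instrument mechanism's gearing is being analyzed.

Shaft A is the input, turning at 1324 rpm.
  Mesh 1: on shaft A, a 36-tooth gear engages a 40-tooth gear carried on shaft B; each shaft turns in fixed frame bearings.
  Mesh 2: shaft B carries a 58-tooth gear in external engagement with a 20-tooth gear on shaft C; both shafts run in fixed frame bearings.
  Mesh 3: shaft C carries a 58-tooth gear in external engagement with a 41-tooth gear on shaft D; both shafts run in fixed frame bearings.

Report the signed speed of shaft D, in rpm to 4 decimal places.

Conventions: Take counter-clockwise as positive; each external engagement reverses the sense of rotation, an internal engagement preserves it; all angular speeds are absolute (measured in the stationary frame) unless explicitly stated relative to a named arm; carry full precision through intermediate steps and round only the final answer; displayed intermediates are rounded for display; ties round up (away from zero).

-4888.4663 rpm

3-mesh fixed-axis compound train (all bearings frame-fixed)
mesh 1 [36T→40T]: ω = 1324.0000×36/40 = 1191.6000 rpm, sense flips to −
mesh 2 [58T→20T]: ω = 1191.6000×58/20 = 3455.6400 rpm, sense flips to +
mesh 3 [58T→41T]: ω = 3455.6400×58/41 = 4888.4663 rpm, sense flips to −
signed output speed = -4888.4663 rpm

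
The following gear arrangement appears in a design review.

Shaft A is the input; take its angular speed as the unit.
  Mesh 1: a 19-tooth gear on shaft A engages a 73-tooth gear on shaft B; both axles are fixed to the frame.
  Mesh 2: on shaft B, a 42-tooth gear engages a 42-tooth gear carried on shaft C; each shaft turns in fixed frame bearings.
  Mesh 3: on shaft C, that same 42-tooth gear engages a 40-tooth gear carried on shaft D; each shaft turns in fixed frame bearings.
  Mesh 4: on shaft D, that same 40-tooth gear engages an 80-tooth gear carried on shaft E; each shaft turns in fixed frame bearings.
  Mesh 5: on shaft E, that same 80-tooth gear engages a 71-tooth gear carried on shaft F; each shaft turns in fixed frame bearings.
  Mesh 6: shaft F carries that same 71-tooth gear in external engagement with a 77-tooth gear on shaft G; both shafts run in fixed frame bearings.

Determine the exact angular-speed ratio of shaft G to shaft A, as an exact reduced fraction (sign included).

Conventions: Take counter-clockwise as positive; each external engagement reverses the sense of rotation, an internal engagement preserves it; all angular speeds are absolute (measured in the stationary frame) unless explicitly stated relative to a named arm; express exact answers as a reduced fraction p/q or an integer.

class = fixed-axis compound train [6 meshes; 6 ratios multiply, 6 sense flips]
mesh 1 [19T→73T]: running ratio 19/73, sense −
mesh 2 [42T→42T]: running ratio 19/73, sense +
mesh 3 [42T→40T]: running ratio 399/1460, sense −
mesh 4 [40T→80T]: running ratio 399/2920, sense +
mesh 5 [80T→71T]: running ratio 798/5183, sense −
mesh 6 [71T→77T]: running ratio 114/803, sense +
ω_out/ω_in = 114/803

114/803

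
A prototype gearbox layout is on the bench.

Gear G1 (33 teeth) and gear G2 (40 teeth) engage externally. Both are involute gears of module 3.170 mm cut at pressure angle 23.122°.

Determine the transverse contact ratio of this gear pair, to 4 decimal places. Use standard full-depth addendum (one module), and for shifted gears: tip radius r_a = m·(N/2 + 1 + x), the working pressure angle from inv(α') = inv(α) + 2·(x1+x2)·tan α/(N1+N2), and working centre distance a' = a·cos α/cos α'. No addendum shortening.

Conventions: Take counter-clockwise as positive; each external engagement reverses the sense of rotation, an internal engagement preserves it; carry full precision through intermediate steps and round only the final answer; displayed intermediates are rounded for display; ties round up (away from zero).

1.5633

class = single-mesh tooth geometry [involute pair 33T × 40T, m = 3.170]
base radii: r_b1 = 48.103380, r_b2 = 58.307128
tip radii: r_a1 = 55.475000, r_a2 = 66.570000
no profile shift: α' = α, a' = a
action lengths: √(r_a1²−r_b1²) = 27.632235, √(r_a2²−r_b2²) = 32.122325
base pitch p_b = π·m·cos α = 9.158862
CR = (27.632235 + 32.122325 − 115.705000·sin 23.12200°)/9.158862 = 1.563331
contact ratio ≈ 1.5633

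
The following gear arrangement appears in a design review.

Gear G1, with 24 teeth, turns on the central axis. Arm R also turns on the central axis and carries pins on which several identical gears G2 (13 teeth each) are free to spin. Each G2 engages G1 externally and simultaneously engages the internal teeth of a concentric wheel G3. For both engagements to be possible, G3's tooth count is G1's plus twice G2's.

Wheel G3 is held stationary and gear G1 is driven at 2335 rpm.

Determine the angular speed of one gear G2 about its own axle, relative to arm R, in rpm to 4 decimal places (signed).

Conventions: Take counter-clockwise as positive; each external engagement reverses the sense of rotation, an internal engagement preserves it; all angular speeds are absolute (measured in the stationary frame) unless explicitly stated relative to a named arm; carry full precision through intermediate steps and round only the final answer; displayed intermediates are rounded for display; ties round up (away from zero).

-2912.6819 rpm

recognized (axles ride arm R): planetary set, 24/13/50 teeth
normalise by the input: solve with ω_sun = 1, then scale by 2335 rpm
ring teeth: 24 + 2·13 = 50
24(ω_sun−ω_arm) = −50(ω_ring−ω_arm),  ω_ring = 0, ω_sun = 1
24(1−ω_arm) = −50(0−ω_arm)  ⇒  74·ω_arm = 24  ⇒  ω_arm = 12/37
sun–planet mesh: 24·(1−12/37) = −13·(ω_p−ω_arm)  ⇒  ω_p−ω_arm = -600/481
scale: ω_p−ω_arm = -600/481 × 2335 rpm = -2912.6819 rpm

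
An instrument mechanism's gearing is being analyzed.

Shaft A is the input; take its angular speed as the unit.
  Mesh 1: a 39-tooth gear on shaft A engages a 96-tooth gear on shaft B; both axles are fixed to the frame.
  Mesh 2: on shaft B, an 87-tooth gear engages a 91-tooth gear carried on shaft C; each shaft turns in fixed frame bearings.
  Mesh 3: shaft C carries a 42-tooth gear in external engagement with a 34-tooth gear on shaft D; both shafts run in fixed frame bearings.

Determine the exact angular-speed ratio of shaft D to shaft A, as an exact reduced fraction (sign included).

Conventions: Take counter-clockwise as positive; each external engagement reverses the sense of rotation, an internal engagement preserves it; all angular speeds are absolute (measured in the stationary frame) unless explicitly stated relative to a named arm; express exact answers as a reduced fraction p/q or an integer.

class = fixed-axis compound train [3 meshes; 3 ratios multiply, 3 sense flips]
mesh 1 [39T→96T]: running ratio 13/32, sense −
mesh 2 [87T→91T]: running ratio 87/224, sense +
mesh 3 [42T→34T]: running ratio 261/544, sense −
ω_out/ω_in = -261/544

-261/544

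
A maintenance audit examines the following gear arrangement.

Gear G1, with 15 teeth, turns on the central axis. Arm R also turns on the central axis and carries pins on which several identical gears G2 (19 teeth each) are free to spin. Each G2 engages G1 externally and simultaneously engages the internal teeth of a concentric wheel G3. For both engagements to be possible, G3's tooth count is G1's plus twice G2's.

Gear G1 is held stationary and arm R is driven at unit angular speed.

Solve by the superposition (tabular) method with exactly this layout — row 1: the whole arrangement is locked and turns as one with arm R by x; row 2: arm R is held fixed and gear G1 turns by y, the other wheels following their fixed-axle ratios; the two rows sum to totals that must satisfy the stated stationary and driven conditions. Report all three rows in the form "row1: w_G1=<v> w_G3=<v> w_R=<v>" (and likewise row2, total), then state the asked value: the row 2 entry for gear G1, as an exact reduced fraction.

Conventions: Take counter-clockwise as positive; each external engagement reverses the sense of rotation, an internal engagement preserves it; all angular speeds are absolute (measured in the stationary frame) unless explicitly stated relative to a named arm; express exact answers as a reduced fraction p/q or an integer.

recognized (axles ride arm R): planetary set, 15/19/53 teeth
superposition row 1 [locked train]: every member turns x
row 2 — arm fixed, fixed-axis ratios: sun y, ring −(15/53)·y, arm 0
boundary: total ω_sun = x + y = 0 and total ω_arm = x = 1  ⇒  y = -1, x = 1
row 2 ring = −(15/53)·(-1) = 15/53
totals (row 1 + row 2): sun 1 + (-1) = 0, ring 1 + 15/53 = 68/53, arm 1 + 0 = 1
asked cell (row2, sun) = -1

row1: w_G1=1 w_G3=1 w_R=1
row2: w_G1=-1 w_G3=15/53 w_R=0
total: w_G1=0 w_G3=68/53 w_R=1
asked value: -1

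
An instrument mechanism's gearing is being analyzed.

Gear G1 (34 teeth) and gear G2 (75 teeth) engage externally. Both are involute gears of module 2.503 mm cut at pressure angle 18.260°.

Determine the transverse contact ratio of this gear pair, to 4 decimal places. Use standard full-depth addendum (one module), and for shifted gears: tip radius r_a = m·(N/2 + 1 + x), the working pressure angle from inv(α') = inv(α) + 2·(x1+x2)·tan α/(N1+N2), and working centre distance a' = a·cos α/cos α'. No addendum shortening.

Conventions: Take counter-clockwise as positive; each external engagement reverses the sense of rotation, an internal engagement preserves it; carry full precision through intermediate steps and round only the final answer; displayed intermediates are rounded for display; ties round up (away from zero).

recognized (one external pair, fixed centres): single-mesh tooth geometry, m = 2.503, N1 = 34, N2 = 75
base radii: r_b1 = 40.408321, r_b2 = 89.136003
tip radii: r_a1 = 45.054000, r_a2 = 96.365500
no profile shift: α' = α, a' = a
action lengths: √(r_a1²−r_b1²) = 19.925624, √(r_a2²−r_b2²) = 36.620795
base pitch p_b = π·m·cos α = 7.467440
CR = (19.925624 + 36.620795 − 136.413500·sin 18.26000°)/7.467440 = 1.848564
contact ratio ≈ 1.8486

1.8486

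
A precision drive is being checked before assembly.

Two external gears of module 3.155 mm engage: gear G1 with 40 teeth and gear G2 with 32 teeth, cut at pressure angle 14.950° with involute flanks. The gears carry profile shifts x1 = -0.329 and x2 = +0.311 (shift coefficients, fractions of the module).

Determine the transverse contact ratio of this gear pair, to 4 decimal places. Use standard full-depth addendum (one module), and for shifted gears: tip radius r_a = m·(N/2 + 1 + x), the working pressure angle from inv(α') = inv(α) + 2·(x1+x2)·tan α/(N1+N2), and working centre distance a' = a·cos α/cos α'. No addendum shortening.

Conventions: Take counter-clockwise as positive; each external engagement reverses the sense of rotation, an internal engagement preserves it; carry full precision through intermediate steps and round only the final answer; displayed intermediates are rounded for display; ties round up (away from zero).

1.9494

topology: single-mesh involute geometry — m = 3.155, 40T/32T pair
base radii: r_b1 = 60.964148, r_b2 = 48.771319
tip radii: r_a1 = 65.217005, r_a2 = 54.616205
inv(α') = inv(14.950°) + 2·(-0.329+0.311)·tan α/(40+32) = 0.00595386  ⇒  α' = 14.84189°
a' = a·cos α / cos α' = 113.5800·cos 14.950°/cos 14.84189° = 113.523009
action lengths: √(r_a1²−r_b1²) = 23.165283, √(r_a2²−r_b2²) = 24.582277
base pitch p_b = π·m·cos α = 9.576226
CR = (23.165283 + 24.582277 − 113.523009·sin 14.84189°)/9.576226 = 1.949447
contact ratio ≈ 1.9494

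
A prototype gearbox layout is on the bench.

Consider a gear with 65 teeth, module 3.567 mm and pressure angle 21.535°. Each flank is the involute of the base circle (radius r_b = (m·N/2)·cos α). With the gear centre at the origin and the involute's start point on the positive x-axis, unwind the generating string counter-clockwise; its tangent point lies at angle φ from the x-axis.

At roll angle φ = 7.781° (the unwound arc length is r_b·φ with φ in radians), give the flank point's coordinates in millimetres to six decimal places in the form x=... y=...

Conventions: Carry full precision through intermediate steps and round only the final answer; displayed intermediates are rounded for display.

recognized (one wheel, involute flank): single-mesh tooth geometry, m = 3.567, N = 65
pitch radius r_p = m·N/2 = 3.567·65/2 = 115.927500
base radius r_b = r_p·cos α = 115.927500·cos 21.535° = 107.835008
roll angle φ = 7.781° = 0.13580407 rad
x = r_b·(cos φ + φ·sin φ) = 108.824815
y = r_b·(sin φ − φ·cos φ) = 0.089862

x=108.824815 y=0.089862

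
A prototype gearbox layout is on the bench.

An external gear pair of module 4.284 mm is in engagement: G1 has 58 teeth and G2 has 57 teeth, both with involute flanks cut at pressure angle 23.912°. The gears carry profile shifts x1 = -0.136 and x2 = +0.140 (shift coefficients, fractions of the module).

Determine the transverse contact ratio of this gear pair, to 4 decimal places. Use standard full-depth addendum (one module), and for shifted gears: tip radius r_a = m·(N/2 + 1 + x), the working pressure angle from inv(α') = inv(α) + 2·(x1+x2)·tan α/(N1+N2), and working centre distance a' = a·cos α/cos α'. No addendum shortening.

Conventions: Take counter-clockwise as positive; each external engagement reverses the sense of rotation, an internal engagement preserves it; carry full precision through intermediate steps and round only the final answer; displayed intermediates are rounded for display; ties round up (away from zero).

single-mesh involute tooth geometry (58T engaging 57T at module 4.284)
base radii: r_b1 = 113.572710, r_b2 = 111.614560
tip radii: r_a1 = 127.937376, r_a2 = 126.977760
inv(α') = inv(23.912°) + 2·(-0.136+0.140)·tan α/(58+57) = 0.02607731  ⇒  α' = 23.92099°
a' = a·cos α / cos α' = 246.3300·cos 23.912°/cos 23.92099° = 246.347133
action lengths: √(r_a1²−r_b1²) = 58.900014, √(r_a2²−r_b2²) = 60.543716
base pitch p_b = π·m·cos α = 12.303420
CR = (58.900014 + 60.543716 − 246.347133·sin 23.92099°)/12.303420 = 1.589459
contact ratio ≈ 1.5895

1.5895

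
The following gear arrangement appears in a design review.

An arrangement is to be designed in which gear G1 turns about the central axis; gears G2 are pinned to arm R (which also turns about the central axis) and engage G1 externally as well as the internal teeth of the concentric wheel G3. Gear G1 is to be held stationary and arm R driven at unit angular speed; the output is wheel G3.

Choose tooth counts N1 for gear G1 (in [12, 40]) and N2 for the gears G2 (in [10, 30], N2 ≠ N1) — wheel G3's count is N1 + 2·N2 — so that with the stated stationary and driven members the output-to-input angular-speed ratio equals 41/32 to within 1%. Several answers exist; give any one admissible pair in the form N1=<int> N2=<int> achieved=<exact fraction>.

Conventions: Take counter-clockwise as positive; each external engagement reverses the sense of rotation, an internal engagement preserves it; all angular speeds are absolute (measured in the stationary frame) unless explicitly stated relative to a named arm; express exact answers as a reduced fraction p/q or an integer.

N1=18 N2=23 achieved=41/32

planetary set to be sized for 41/32 (Willis relation)
Willis with ω_sun = 0: ω_ring/ω_arm = (N1+N3)/N3; set equal to 41/32  ⇒  N3/N1 = 1/(41/32 − 1) = 32/9
N3 = N1 + 2·N2  ⇒  N2/N1 = (N3/N1 − 1)/2 = (32/9 − 1)/2 = 23/18
smallest multiple with N1 ≥ 12 and N2 ≥ 10: k = 1  ⇒  N1 = 1·18 = 18, N2 = 1·23 = 23 (N1 ≤ 40, N2 ≤ 30, N2 ≠ N1 ✓), N3 = 18 + 2·23 = 64
check: (N1+N3)/N3 with N1 = 18, N3 = 64 gives 41/32; |achieved − target| = 0 ≤ 41/3200 ✓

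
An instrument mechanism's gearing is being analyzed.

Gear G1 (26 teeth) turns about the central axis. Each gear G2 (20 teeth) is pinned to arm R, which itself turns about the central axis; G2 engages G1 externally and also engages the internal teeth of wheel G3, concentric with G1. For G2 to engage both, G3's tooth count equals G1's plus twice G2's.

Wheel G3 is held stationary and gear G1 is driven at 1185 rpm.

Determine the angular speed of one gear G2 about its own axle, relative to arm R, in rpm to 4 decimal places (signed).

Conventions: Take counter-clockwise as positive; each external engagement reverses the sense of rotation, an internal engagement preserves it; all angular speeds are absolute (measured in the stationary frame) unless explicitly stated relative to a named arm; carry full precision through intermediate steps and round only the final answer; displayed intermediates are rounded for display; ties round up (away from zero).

recognized (axles ride arm R): planetary set, 26/20/66 teeth
normalise by the input: solve with ω_sun = 1, then scale by 1185 rpm
ring teeth: 26 + 2·20 = 66
26(ω_sun−ω_arm) = −66(ω_ring−ω_arm),  ω_ring = 0, ω_sun = 1
26(1−ω_arm) = −66(0−ω_arm)  ⇒  92·ω_arm = 26  ⇒  ω_arm = 13/46
sun–planet mesh: 26·(1−13/46) = −20·(ω_p−ω_arm)  ⇒  ω_p−ω_arm = -429/460
scale: ω_p−ω_arm = -429/460 × 1185 rpm = -1105.1413 rpm

-1105.1413 rpm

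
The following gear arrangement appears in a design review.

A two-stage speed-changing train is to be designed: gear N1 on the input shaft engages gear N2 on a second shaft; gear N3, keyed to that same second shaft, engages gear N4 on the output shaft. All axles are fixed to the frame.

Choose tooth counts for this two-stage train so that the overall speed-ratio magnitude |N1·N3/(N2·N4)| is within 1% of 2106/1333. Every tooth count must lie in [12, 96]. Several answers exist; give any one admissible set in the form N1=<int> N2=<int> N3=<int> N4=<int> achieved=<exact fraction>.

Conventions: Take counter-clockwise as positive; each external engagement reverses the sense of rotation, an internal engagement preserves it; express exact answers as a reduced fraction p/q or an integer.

design class (target 2106/1333): fixed-axis compound train
target = 2106/1333 in lowest terms: an exact hit needs N1·N3 = k·2106 and N2·N4 = k·1333 for one integer k, every count in [12, 96]; additionally prefer no 1:1 stage (N1 ≠ N2, N3 ≠ N4)
k = 1: N1·N3 = 2106 = 26·81, N2·N4 = 1333 = 31·43
achieved = 26·81/(31·43) = 2106/1333; |achieved − target| = 0 ≤ 1053/66650 ✓

N1=26 N2=31 N3=81 N4=43 achieved=2106/1333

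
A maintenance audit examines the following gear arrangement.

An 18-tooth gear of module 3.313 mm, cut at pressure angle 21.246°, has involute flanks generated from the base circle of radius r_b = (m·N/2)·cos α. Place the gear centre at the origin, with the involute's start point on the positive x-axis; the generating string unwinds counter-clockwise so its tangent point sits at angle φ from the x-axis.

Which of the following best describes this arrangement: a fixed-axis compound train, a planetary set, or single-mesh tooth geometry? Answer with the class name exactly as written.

topology: single-mesh involute geometry — m = 3.313, N = 18
classification: single-mesh tooth geometry

single-mesh tooth geometry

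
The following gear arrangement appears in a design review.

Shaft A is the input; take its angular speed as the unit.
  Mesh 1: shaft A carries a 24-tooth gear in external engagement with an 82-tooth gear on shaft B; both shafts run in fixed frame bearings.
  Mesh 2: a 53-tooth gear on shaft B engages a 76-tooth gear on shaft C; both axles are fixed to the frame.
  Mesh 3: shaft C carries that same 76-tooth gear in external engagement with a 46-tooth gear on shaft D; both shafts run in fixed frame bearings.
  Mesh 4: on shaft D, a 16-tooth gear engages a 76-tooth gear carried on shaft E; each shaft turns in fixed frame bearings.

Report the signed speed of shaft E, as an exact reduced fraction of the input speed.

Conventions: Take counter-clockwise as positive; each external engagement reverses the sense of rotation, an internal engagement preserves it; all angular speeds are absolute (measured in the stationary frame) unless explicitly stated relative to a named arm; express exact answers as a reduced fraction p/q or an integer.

1272/17917

4-mesh fixed-axis compound train (all bearings frame-fixed)
mesh 1 [24T→82T]: |ω|/ω_in = 1×24/82 = 12/41, sense flips to −
mesh 2 [53T→76T]: |ω|/ω_in = (12/41)×53/76 = 159/779, sense flips to +
mesh 3 [76T→46T]: |ω|/ω_in = (159/779)×76/46 = 318/943, sense flips to −
mesh 4 [16T→76T]: |ω|/ω_in = (318/943)×16/76 = 1272/17917, sense flips to +
signed output speed (× input speed) = 1272/17917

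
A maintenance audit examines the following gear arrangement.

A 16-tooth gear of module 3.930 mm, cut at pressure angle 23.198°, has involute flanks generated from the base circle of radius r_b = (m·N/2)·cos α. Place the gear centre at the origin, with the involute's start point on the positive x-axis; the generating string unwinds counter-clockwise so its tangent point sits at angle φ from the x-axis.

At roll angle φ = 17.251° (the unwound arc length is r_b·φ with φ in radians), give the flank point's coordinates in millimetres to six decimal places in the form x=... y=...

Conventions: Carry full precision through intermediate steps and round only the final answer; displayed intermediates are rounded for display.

class = single-mesh tooth geometry [base-circle involute, m = 3.930, 16T]
pitch radius r_p = m·N/2 = 3.930·16/2 = 31.440000
base radius r_b = r_p·cos α = 31.440000·cos 23.198° = 28.898047
roll angle φ = 17.251° = 0.30108675 rad
x = r_b·(cos φ + φ·sin φ) = 30.178362
y = r_b·(sin φ − φ·cos φ) = 0.260543

x=30.178362 y=0.260543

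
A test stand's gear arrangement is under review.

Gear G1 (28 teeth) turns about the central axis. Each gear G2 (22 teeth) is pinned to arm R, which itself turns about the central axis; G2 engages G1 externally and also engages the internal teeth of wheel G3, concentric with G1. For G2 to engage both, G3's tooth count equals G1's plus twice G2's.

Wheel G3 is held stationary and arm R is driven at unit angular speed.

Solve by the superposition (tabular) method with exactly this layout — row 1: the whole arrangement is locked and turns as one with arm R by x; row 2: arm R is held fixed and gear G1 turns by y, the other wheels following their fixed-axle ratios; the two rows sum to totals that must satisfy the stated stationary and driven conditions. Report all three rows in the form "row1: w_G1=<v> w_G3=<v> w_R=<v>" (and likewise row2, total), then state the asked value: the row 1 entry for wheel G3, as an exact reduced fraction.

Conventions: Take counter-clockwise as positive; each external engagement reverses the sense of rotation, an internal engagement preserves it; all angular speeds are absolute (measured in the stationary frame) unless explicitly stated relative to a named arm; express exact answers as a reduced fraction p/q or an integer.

recognized (axles ride arm R): planetary set, 28/22/72 teeth
row 1: whole set turns with the arm by x
row 2 — arm fixed, fixed-axis ratios: sun y, ring −(28/72)·y, arm 0
boundary: total ω_ring = x − (28/72)·y = 0 and total ω_arm = x = 1  ⇒  y = 18/7, x = 1
row 2 ring = −(28/72)·18/7 = -1
totals (row 1 + row 2): sun 1 + 18/7 = 25/7, ring 1 + (-1) = 0, arm 1 + 0 = 1
asked cell (row1, ring) = 1

row1: w_G1=1 w_G3=1 w_R=1
row2: w_G1=18/7 w_G3=-1 w_R=0
total: w_G1=25/7 w_G3=0 w_R=1
asked value: 1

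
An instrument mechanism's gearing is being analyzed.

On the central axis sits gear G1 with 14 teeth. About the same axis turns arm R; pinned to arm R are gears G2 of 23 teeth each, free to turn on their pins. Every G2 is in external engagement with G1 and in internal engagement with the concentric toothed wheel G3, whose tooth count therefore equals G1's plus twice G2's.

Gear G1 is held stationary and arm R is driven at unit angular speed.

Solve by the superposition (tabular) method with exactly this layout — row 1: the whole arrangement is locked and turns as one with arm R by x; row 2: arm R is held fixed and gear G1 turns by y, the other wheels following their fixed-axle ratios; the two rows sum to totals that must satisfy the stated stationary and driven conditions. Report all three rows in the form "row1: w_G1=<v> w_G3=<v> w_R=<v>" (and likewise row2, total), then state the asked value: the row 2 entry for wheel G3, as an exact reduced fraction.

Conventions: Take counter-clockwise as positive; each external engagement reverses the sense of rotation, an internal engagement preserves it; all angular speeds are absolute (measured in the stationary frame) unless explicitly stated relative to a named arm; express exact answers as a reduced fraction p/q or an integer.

row1: w_G1=1 w_G3=1 w_R=1
row2: w_G1=-1 w_G3=7/30 w_R=0
total: w_G1=0 w_G3=37/30 w_R=1
asked value: 7/30

recognized (axles ride arm R): planetary set, 14/23/60 teeth
superposition row 1 [locked train]: every member turns x
row 2 — arm fixed, fixed-axis ratios: sun y, ring −(14/60)·y, arm 0
boundary: total ω_sun = x + y = 0 and total ω_arm = x = 1  ⇒  y = -1, x = 1
row 2 ring = −(14/60)·(-1) = 7/30
totals (row 1 + row 2): sun 1 + (-1) = 0, ring 1 + 7/30 = 37/30, arm 1 + 0 = 1
asked cell (row2, ring) = 7/30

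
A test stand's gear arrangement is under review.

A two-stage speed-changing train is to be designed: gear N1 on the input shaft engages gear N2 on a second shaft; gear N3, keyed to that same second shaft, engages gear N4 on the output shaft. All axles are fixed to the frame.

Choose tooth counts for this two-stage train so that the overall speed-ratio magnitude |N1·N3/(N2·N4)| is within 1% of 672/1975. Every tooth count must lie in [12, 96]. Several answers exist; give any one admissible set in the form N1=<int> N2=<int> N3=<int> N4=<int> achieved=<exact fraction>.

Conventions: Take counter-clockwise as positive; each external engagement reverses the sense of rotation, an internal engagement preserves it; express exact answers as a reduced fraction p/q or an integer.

class = fixed-axis compound train [2-stage, 672/1975 wanted]
target = 672/1975 in lowest terms: an exact hit needs N1·N3 = k·672 and N2·N4 = k·1975 for one integer k, every count in [12, 96]; additionally prefer no 1:1 stage (N1 ≠ N2, N3 ≠ N4)
k = 1: N1·N3 = 672 = 12·56, N2·N4 = 1975 = 25·79
achieved = 12·56/(25·79) = 672/1975; |achieved − target| = 0 ≤ 168/49375 ✓

N1=12 N2=25 N3=56 N4=79 achieved=672/1975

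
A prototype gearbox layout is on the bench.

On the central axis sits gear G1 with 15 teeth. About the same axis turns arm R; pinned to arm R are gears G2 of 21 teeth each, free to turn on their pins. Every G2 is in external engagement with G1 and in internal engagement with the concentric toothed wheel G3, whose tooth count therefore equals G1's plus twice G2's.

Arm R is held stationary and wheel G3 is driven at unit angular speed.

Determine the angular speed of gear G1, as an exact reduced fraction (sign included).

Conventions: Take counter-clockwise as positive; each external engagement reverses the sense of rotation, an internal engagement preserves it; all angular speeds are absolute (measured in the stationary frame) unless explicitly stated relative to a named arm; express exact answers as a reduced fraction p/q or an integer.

class = planetary set [G3 = 15+2·21 = 57; Willis about the carrier]
ring teeth: 15 + 2·21 = 57
15(ω_sun−ω_arm) = −57(ω_ring−ω_arm),  ω_arm = 0, ω_ring = 1
ω_sun = 0 − (57/15)(1−0) = -19/5
exact speed ratio = -19/5

-19/5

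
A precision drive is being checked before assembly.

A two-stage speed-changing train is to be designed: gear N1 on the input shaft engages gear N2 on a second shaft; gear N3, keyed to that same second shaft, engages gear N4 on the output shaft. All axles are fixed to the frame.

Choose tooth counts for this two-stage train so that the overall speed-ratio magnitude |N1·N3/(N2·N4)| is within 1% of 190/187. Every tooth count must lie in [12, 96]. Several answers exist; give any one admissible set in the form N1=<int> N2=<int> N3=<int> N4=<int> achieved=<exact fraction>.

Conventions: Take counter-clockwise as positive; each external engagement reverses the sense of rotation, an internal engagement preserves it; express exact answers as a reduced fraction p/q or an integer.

N1=19 N2=17 N3=20 N4=22 achieved=190/187

design class (target 190/187): fixed-axis compound train
target = 190/187 in lowest terms: an exact hit needs N1·N3 = k·190 and N2·N4 = k·187 for one integer k, every count in [12, 96]; additionally prefer no 1:1 stage (N1 ≠ N2, N3 ≠ N4)
k = 1: no 1:1-free in-range split of k·190 and k·187 into factor pairs; take k = 2
k = 2: N1·N3 = 380 = 19·20, N2·N4 = 374 = 17·22
achieved = 19·20/(17·22) = 190/187; |achieved − target| = 0 ≤ 19/1870 ✓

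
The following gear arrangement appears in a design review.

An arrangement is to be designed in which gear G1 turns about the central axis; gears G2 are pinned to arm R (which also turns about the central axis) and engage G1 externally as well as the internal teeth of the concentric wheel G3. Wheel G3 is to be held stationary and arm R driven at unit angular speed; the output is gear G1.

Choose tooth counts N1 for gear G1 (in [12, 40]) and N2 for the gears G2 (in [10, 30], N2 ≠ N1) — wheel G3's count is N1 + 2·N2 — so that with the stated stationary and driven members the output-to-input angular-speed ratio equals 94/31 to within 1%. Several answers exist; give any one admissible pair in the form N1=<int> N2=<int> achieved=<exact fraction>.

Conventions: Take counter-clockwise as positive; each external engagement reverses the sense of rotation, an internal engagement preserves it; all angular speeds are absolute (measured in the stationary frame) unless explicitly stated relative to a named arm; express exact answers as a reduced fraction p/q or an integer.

N1=31 N2=16 achieved=94/31

planetary set to be sized for 94/31 (Willis relation)
Willis with ω_ring = 0: ω_sun/ω_arm = (N1+N3)/N1; set equal to 94/31  ⇒  N3/N1 = 94/31 − 1 = 63/31
N3 = N1 + 2·N2  ⇒  N2/N1 = (N3/N1 − 1)/2 = (63/31 − 1)/2 = 16/31
smallest multiple with N1 ≥ 12 and N2 ≥ 10: k = 1  ⇒  N1 = 1·31 = 31, N2 = 1·16 = 16 (N1 ≤ 40, N2 ≤ 30, N2 ≠ N1 ✓), N3 = 31 + 2·16 = 63
check: (N1+N3)/N1 with N1 = 31, N3 = 63 gives 94/31; |achieved − target| = 0 ≤ 47/1550 ✓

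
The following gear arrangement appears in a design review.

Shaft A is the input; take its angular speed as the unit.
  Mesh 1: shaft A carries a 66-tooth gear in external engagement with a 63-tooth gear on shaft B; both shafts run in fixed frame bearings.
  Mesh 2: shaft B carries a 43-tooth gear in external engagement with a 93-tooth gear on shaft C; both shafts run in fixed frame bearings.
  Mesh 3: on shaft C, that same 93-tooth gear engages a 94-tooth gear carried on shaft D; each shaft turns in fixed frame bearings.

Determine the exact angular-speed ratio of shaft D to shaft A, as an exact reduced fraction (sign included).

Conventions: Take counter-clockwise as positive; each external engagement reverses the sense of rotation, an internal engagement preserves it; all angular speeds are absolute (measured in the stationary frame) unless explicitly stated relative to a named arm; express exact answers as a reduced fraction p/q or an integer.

class = fixed-axis compound train [3 meshes; 3 ratios multiply, 3 sense flips]
mesh 1 [66T→63T]: running ratio 22/21, sense −
mesh 2 [43T→93T]: running ratio 946/1953, sense +
mesh 3 [93T→94T]: running ratio 473/987, sense −
ω_out/ω_in = -473/987

-473/987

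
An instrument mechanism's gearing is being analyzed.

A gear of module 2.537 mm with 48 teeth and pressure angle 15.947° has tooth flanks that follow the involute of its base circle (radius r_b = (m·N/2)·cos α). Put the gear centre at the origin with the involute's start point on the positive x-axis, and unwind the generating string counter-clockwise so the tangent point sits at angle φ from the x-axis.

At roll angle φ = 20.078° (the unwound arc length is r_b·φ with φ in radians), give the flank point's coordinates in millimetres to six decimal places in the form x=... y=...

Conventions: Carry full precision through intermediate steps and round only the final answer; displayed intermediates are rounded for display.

x=62.029826 y=0.829503

recognized (one wheel, involute flank): single-mesh tooth geometry, m = 2.537, N = 48
pitch radius r_p = m·N/2 = 2.537·48/2 = 60.888000
base radius r_b = r_p·cos α = 60.888000·cos 15.947° = 58.544802
roll angle φ = 20.078° = 0.35042721 rad
x = r_b·(cos φ + φ·sin φ) = 62.029826
y = r_b·(sin φ − φ·cos φ) = 0.829503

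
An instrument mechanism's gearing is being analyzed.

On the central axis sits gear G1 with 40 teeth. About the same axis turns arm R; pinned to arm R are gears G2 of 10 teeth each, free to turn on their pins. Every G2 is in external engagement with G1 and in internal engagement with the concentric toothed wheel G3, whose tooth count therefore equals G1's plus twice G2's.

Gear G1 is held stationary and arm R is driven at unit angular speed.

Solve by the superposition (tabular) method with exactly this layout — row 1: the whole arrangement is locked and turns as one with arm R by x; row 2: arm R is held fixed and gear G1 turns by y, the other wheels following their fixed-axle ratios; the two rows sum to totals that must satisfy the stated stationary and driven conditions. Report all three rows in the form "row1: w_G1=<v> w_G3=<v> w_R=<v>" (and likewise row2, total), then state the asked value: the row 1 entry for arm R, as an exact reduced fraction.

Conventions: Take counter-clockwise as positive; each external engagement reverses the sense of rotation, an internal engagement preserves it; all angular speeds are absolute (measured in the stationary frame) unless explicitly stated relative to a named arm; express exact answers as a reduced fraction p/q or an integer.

topology: planetary set — G1 40T / G2 10T / G3 60T, arm = carrier (Willis)
row 1 — lock + rotate with arm: ω_sun = ω_ring = ω_arm = x
row 2 — arm fixed, fixed-axis ratios: sun y, ring −(40/60)·y, arm 0
boundary: total ω_sun = x + y = 0 and total ω_arm = x = 1  ⇒  y = -1, x = 1
row 2 ring = −(40/60)·(-1) = 2/3
totals (row 1 + row 2): sun 1 + (-1) = 0, ring 1 + 2/3 = 5/3, arm 1 + 0 = 1
asked cell (row1, arm) = 1

row1: w_G1=1 w_G3=1 w_R=1
row2: w_G1=-1 w_G3=2/3 w_R=0
total: w_G1=0 w_G3=5/3 w_R=1
asked value: 1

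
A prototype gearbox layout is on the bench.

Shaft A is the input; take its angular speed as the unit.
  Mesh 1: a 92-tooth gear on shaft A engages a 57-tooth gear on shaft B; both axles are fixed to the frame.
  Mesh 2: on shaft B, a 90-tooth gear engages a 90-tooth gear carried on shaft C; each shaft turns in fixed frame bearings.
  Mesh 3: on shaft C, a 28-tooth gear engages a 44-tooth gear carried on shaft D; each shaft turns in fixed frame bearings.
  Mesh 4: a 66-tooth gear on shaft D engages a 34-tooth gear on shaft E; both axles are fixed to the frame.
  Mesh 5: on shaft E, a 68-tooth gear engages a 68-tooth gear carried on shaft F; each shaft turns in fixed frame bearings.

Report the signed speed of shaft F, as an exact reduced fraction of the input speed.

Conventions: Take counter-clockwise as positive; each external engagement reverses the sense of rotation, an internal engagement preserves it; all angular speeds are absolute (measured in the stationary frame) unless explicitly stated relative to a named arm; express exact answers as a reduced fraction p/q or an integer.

5-mesh fixed-axis compound train (all bearings frame-fixed)
mesh 1 [92T→57T]: |ω|/ω_in = 1×92/57 = 92/57, sense flips to −
mesh 2 [90T→90T]: |ω|/ω_in = (92/57)×90/90 = 92/57, sense flips to +
mesh 3 [28T→44T]: |ω|/ω_in = (92/57)×28/44 = 644/627, sense flips to −
mesh 4 [66T→34T]: |ω|/ω_in = (644/627)×66/34 = 644/323, sense flips to +
mesh 5 [68T→68T]: |ω|/ω_in = (644/323)×68/68 = 644/323, sense flips to −
signed output speed (× input speed) = -644/323

-644/323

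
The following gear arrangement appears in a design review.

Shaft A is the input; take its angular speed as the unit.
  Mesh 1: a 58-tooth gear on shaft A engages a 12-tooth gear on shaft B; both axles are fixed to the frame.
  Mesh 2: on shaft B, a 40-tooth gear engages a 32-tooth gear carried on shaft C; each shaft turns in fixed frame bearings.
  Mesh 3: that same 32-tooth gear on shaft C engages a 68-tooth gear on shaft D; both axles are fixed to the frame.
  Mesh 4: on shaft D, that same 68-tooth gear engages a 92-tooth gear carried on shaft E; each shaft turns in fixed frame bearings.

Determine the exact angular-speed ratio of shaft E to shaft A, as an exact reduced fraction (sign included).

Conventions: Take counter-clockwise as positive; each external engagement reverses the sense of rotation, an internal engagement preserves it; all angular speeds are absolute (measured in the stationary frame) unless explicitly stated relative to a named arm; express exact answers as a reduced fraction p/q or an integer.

145/69

class = fixed-axis compound train [4 meshes; 4 ratios multiply, 4 sense flips]
mesh 1 [58T→12T]: running ratio 29/6, sense −
mesh 2 [40T→32T]: running ratio 145/24, sense +
mesh 3 [32T→68T]: running ratio 145/51, sense −
mesh 4 [68T→92T]: running ratio 145/69, sense +
ω_out/ω_in = 145/69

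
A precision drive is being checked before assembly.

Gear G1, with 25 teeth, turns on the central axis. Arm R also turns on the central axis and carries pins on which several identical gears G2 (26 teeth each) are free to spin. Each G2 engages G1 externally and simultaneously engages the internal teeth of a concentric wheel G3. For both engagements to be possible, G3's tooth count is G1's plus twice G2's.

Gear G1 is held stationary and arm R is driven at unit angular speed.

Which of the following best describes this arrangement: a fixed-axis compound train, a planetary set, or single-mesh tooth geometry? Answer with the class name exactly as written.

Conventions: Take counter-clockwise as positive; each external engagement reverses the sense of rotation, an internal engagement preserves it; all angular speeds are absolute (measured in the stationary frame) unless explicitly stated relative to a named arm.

planetary set

topology: planetary set — G1 25T / G2 26T / G3 77T, arm = carrier (Willis)
classification: planetary set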